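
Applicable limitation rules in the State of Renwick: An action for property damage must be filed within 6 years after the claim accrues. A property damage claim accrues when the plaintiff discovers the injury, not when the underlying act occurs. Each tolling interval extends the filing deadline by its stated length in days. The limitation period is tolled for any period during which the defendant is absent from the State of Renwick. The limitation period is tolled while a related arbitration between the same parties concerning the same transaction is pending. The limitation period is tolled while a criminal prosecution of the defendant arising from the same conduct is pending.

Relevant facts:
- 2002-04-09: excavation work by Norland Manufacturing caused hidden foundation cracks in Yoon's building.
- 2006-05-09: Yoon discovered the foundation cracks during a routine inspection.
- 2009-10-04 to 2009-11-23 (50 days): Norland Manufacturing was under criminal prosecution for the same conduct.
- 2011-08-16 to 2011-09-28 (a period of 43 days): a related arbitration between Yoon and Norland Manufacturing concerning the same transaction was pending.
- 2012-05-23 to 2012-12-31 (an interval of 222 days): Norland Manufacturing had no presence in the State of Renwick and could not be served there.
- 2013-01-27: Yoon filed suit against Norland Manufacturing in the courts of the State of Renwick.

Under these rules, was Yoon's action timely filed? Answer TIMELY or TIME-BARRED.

TIMELY

Under the discovery rule, the claim accrued on 2006-05-09, when Yoon discovered the injury — not on the 2002-04-09 date of the underlying act.
The untolled deadline — 6 years after 2006-05-09 — is 2012-05-09.
Because the pending criminal prosecution ran from 2009-10-04 to 2009-11-23, the deadline is extended by 50 days to 2012-06-28.
The period was tolled for 43 days by the pending related arbitration (2011-08-16 to 2011-09-28), pushing the deadline to 2012-08-10.
The defendant's absence from the jurisdiction from 2012-05-23 to 2012-12-31 tolled the period for 222 days, extending the deadline to 2013-03-20.
Filing on 2013-01-27 beat the 2013-03-20 deadline — the action is timely.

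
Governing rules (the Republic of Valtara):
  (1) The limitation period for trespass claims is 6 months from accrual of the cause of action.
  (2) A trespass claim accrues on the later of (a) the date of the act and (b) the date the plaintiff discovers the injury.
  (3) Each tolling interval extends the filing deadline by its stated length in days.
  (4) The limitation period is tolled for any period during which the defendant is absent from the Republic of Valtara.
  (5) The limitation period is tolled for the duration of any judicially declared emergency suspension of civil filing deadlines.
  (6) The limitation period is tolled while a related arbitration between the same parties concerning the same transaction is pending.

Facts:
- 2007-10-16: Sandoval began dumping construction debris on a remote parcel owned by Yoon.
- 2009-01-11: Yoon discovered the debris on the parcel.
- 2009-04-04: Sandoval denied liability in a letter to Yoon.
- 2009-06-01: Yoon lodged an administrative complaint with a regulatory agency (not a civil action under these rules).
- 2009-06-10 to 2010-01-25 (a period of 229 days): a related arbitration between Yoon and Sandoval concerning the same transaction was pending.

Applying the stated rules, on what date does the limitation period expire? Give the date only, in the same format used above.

The claim accrued on 2009-01-11 — the later of the 2007-10-16 act and the 2009-01-11 discovery.
The untolled deadline — 6 months after 2009-01-11 — is 2009-07-11.
The period was tolled for 229 days by the pending related arbitration (2009-06-10 to 2010-01-25), pushing the deadline to 2010-02-25.
The other events in the timeline have no effect on the limitation period under the stated rules.

2010-02-25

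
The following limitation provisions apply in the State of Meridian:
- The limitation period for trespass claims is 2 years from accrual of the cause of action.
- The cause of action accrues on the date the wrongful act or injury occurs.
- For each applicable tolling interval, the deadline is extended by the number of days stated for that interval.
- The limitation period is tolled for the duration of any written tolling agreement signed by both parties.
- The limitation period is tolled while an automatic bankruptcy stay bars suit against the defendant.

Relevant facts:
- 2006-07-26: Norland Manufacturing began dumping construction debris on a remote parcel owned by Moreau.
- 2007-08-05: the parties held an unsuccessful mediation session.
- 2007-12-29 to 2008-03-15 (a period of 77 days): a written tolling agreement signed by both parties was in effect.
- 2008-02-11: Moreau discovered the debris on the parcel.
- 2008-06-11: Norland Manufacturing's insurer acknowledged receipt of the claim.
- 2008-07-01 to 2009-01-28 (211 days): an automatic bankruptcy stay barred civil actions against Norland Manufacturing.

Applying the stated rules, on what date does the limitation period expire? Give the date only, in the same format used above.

Accrual is governed by the date of the act, so the period began to run on 2006-07-26; the later discovery on 2008-02-11 is irrelevant under the stated rule.
Adding the 2 years base period to 2006-07-26 gives a deadline of 2008-07-26, before any tolling.
Because the written tolling agreement ran from 2007-12-29 to 2008-03-15, the deadline is extended by 77 days to 2008-10-11.
The automatic bankruptcy stay from 2008-07-01 to 2009-01-28 tolled the period for 211 days, extending the deadline to 2009-05-10.
None of the other events listed affects the running of the period under the stated rules.

2009-05-10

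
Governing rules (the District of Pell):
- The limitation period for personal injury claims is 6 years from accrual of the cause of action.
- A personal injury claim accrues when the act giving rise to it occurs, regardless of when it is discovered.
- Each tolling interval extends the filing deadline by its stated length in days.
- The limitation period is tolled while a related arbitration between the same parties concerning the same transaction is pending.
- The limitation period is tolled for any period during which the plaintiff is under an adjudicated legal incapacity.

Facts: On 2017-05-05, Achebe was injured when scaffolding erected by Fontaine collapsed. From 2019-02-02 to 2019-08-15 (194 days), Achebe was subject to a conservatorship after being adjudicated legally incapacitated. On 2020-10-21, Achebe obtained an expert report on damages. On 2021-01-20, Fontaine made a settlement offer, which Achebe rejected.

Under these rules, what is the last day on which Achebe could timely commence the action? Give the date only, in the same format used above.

2023-11-15

The claim accrued on 2017-05-05, when the wrongful act occurred.
Adding the 6 years base period to 2017-05-05 gives a deadline of 2023-05-05, before any tolling.
The period was tolled for 194 days by the plaintiff's legal incapacity (2019-02-02 to 2019-08-15), pushing the deadline to 2023-11-15.
The other events in the timeline have no effect on the limitation period under the stated rules.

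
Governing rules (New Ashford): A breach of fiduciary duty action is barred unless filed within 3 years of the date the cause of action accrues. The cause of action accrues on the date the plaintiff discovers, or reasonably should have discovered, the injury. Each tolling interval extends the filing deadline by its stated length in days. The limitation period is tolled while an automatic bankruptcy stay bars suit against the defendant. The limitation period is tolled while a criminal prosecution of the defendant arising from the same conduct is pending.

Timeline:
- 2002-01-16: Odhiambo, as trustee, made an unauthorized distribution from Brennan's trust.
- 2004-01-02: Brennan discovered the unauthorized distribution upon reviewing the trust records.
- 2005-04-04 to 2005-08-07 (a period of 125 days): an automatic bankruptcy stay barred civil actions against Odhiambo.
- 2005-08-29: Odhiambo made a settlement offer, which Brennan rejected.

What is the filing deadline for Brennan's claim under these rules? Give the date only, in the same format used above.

Accrual is tied to discovery, so the period began on 2004-01-02 rather than on 2002-01-16 when the act occurred.
The untolled deadline — 3 years after 2004-01-02 — is 2007-01-02.
The automatic bankruptcy stay from 2005-04-04 to 2005-08-07 tolled the period for 125 days, extending the deadline to 2007-05-07.
Nothing else in the chronology tolls or restarts the period.

2007-05-07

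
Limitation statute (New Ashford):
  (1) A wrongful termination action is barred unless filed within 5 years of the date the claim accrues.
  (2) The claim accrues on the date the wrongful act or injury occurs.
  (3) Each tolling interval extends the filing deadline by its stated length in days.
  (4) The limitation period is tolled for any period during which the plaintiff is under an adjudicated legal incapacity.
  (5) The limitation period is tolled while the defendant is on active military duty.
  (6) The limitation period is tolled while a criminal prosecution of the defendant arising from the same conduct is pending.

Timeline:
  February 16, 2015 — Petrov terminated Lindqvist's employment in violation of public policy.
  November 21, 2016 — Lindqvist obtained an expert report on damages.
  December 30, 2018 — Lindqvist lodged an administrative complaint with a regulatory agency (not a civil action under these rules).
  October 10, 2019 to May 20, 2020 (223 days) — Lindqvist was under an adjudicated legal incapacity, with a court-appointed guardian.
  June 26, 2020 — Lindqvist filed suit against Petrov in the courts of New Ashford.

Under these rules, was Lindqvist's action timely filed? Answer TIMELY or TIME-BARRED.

The claim accrued on February 16, 2015, when the wrongful act occurred.
5 years from February 16, 2015 is February 16, 2020.
Because the plaintiff's legal incapacity ran from October 10, 2019 to May 20, 2020, the deadline is extended by 223 days to September 26, 2020.
The other events in the timeline have no effect on the limitation period under the stated rules.
Filing on June 26, 2020 beat the September 26, 2020 deadline — the action is timely.

TIMELY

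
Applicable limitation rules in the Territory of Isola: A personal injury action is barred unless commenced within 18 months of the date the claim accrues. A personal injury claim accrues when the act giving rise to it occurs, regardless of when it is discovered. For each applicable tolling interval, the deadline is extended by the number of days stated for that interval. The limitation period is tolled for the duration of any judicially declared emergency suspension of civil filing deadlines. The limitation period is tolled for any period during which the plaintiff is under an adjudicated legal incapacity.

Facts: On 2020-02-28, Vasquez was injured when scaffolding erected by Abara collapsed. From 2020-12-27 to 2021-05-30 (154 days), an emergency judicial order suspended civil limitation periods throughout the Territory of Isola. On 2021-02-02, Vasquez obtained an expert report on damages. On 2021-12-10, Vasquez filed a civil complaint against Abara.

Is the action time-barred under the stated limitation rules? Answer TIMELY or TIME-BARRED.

The claim accrued on 2020-02-28, when the wrongful act occurred.
18 months from 2020-02-28 is 2021-08-28.
The period was tolled for 154 days by the emergency suspension of filing deadlines (2020-12-27 to 2021-05-30), pushing the deadline to 2022-01-29.
None of the other events listed affects the running of the period under the stated rules.
Filing on 2021-12-10 beat the 2022-01-29 deadline — the action is timely.

TIMELY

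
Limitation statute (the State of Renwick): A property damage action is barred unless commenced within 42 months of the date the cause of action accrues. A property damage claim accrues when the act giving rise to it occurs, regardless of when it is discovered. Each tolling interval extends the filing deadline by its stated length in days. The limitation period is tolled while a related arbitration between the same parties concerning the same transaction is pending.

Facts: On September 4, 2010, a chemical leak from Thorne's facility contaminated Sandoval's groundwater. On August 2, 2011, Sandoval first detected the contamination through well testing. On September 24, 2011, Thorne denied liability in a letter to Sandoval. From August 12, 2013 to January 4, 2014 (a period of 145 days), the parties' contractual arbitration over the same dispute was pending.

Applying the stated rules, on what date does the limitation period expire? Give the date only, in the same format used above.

Accrual is governed by the date of the act, so the period began to run on September 4, 2010; the later discovery on August 2, 2011 is irrelevant under the stated rule.
42 months from September 4, 2010 is March 4, 2014.
The period was tolled for 145 days by the pending related arbitration (August 12, 2013 to January 4, 2014), pushing the deadline to July 27, 2014.
The other events in the timeline have no effect on the limitation period under the stated rules.

July 27, 2014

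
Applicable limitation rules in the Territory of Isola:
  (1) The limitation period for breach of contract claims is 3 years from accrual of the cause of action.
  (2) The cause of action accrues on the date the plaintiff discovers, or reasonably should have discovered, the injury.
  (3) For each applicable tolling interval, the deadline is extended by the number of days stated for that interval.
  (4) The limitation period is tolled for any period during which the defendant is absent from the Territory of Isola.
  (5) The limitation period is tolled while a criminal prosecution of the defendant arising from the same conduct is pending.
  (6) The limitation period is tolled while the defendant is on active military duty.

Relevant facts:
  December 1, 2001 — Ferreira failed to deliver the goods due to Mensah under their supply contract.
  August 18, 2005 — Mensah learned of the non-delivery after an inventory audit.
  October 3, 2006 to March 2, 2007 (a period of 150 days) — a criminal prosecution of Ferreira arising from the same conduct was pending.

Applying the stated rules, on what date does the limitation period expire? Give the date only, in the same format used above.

Under the discovery rule, the claim accrued on August 18, 2005, when Mensah discovered the injury — not on the December 1, 2001 date of the underlying act.
Adding the 3 years base period to August 18, 2005 gives a deadline of August 18, 2008, before any tolling.
The pending criminal prosecution from October 3, 2006 to March 2, 2007 tolled the period for 150 days, extending the deadline to January 15, 2009.

January 15, 2009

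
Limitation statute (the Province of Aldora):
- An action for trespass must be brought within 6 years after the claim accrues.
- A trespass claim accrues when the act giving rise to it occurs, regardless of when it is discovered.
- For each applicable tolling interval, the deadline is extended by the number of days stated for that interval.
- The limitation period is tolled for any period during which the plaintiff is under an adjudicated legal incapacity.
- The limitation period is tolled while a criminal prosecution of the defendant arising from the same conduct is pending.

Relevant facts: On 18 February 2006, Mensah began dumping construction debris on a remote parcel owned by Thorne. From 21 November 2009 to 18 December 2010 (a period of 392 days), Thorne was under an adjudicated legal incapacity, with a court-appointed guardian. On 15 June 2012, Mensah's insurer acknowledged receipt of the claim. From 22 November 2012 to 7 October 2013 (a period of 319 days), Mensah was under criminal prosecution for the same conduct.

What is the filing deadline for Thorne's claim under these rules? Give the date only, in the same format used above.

The claim accrued on 18 February 2006, when the wrongful act occurred.
6 years from 18 February 2006 is 18 February 2012.
The period was tolled for 392 days by the plaintiff's legal incapacity (21 November 2009 to 18 December 2010), pushing the deadline to 16 March 2013.
The period was tolled for 319 days by the pending criminal prosecution (22 November 2012 to 7 October 2013), pushing the deadline to 29 January 2014.
None of the other events listed affects the running of the period under the stated rules.

29 January 2014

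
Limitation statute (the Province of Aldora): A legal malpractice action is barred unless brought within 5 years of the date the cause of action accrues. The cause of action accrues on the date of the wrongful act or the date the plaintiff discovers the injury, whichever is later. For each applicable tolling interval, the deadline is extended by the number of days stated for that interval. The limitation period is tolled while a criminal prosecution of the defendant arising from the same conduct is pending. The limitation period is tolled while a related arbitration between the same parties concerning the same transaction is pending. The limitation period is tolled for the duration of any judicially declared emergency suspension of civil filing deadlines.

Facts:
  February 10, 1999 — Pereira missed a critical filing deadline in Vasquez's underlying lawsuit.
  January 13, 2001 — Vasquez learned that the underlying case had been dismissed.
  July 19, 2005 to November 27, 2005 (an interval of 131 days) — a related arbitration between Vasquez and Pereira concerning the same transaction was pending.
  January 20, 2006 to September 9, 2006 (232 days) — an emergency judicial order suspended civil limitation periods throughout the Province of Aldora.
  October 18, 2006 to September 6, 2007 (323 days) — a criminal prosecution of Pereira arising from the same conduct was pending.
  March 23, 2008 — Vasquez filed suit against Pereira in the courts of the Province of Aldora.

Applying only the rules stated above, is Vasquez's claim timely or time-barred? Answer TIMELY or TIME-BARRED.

TIME-BARRED

Because discovery on January 13, 2001 post-dates the February 10, 1999 act, accrual under the later-of rule falls on January 13, 2001.
The untolled deadline — 5 years after January 13, 2001 — is January 13, 2006.
The pending related arbitration from July 19, 2005 to November 27, 2005 tolled the period for 131 days, extending the deadline to May 24, 2006.
The emergency suspension of filing deadlines from January 20, 2006 to September 9, 2006 tolled the period for 232 days, extending the deadline to January 11, 2007.
Because the pending criminal prosecution ran from October 18, 2006 to September 6, 2007, the deadline is extended by 323 days to November 30, 2007.
Filing on March 23, 2008 missed the November 30, 2007 deadline — the action is time-barred.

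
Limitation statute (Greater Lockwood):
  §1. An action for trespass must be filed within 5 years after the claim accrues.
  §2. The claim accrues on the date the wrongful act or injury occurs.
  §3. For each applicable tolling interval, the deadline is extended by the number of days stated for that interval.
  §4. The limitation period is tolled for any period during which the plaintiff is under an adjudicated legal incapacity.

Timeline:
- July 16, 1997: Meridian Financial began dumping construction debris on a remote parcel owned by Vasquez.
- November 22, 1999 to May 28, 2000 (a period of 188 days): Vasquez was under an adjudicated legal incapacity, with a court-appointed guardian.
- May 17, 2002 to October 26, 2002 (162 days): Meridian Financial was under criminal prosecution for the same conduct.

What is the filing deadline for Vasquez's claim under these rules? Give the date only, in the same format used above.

The limitation period began to run on July 16, 1997.
Adding the 5 years base period to July 16, 1997 gives a deadline of July 16, 2002, before any tolling.
The plaintiff's legal incapacity from November 22, 1999 to May 28, 2000 tolled the period for 188 days, extending the deadline to January 20, 2003.
Although a criminal prosecution ran from May 17, 2002 to October 26, 2002, the stated rules do not make that a tolling event, so it is disregarded.

January 20, 2003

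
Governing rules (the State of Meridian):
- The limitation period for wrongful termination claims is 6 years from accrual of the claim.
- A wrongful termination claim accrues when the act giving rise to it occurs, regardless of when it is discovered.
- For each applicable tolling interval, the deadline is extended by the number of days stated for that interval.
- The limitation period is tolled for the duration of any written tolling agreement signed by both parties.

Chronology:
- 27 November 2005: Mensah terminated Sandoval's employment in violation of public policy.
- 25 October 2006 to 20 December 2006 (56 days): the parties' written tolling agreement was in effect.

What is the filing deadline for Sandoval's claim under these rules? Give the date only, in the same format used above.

The limitation period began to run on 27 November 2005.
6 years from 27 November 2005 is 27 November 2011.
The written tolling agreement from 25 October 2006 to 20 December 2006 tolled the period for 56 days, extending the deadline to 22 January 2012.

22 January 2012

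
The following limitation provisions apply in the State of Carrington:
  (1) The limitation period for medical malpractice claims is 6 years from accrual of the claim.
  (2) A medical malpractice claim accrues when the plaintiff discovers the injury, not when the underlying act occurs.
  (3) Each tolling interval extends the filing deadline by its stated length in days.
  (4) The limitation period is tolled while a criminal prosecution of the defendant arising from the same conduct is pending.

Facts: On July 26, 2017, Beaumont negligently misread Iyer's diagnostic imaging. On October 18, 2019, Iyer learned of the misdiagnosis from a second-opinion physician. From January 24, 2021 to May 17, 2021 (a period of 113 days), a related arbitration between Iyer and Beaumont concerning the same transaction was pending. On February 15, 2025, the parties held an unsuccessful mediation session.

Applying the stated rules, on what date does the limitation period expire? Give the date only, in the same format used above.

Under the discovery rule, the claim accrued on October 18, 2019, when Iyer discovered the injury — not on the July 26, 2017 date of the underlying act.
The untolled deadline — 6 years after October 18, 2019 — is October 18, 2025.
The pending related arbitration from January 24, 2021 to May 17, 2021 does not toll the period, because no stated rule makes a pending arbitration a tolling event.
None of the other events listed affects the running of the period under the stated rules.

October 18, 2025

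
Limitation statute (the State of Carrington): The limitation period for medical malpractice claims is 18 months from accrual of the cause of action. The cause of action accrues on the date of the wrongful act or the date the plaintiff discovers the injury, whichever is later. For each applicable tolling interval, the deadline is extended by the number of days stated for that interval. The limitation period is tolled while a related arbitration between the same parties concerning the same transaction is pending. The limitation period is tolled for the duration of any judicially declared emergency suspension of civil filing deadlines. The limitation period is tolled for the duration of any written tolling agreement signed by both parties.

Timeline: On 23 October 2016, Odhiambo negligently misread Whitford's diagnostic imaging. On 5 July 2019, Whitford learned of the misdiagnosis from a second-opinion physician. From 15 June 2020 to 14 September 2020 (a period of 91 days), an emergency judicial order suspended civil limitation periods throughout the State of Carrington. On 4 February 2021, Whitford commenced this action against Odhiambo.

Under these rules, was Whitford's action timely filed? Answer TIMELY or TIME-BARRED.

TIMELY

Because discovery on 5 July 2019 post-dates the 23 October 2016 act, accrual under the later-of rule falls on 5 July 2019.
Adding the 18 months base period to 5 July 2019 gives a deadline of 5 January 2021, before any tolling.
The period was tolled for 91 days by the emergency suspension of filing deadlines (15 June 2020 to 14 September 2020), pushing the deadline to 6 April 2021.
Whitford filed on 4 February 2021, before the 6 April 2021 deadline, so the action is timely.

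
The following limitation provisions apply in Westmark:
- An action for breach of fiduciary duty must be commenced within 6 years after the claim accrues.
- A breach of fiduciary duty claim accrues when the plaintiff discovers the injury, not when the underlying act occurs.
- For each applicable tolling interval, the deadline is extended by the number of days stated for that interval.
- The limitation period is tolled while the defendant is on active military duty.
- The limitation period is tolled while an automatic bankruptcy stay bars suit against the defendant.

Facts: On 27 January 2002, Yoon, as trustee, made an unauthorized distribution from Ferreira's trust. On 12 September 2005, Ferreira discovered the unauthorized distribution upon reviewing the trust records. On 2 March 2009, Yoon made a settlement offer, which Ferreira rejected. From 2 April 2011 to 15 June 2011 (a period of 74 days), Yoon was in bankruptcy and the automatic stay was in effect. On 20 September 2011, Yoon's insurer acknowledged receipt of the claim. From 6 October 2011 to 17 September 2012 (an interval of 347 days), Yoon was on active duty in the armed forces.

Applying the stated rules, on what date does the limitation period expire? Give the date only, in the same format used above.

6 November 2012

Under the discovery rule, the claim accrued on 12 September 2005, when Ferreira discovered the injury — not on the 27 January 2002 date of the underlying act.
The untolled deadline — 6 years after 12 September 2005 — is 12 September 2011.
Because the automatic bankruptcy stay ran from 2 April 2011 to 15 June 2011, the deadline is extended by 74 days to 25 November 2011.
Because the defendant's active military service ran from 6 October 2011 to 17 September 2012, the deadline is extended by 347 days to 6 November 2012.
Nothing else in the chronology tolls or restarts the period.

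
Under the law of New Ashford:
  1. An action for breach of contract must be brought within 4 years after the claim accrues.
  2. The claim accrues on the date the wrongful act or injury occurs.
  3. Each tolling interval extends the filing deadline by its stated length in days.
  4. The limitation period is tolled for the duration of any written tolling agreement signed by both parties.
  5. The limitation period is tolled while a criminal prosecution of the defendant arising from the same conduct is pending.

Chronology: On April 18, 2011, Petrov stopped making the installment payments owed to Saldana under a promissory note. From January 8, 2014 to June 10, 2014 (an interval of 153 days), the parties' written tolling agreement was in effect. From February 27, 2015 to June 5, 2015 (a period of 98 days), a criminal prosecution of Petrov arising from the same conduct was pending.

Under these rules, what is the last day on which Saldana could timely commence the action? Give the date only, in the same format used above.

The limitation period began to run on April 18, 2011.
4 years from April 18, 2011 is April 18, 2015.
The period was tolled for 153 days by the written tolling agreement (January 8, 2014 to June 10, 2014), pushing the deadline to September 18, 2015.
The period was tolled for 98 days by the pending criminal prosecution (February 27, 2015 to June 5, 2015), pushing the deadline to December 25, 2015.

December 25, 2015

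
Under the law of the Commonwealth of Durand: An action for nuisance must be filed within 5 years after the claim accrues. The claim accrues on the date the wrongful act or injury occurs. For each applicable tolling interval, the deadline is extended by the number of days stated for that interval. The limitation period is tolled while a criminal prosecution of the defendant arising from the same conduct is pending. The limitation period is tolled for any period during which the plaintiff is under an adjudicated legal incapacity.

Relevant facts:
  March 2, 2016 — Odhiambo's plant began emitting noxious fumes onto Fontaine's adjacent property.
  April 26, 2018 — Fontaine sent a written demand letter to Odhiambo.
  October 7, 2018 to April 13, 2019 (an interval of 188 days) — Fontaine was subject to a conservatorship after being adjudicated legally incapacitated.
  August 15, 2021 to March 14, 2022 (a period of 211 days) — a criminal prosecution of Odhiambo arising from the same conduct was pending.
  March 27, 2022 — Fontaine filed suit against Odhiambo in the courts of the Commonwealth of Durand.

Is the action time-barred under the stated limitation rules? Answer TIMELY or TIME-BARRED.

The claim accrued on March 2, 2016, when the wrongful act occurred.
The untolled deadline — 5 years after March 2, 2016 — is March 2, 2021.
The plaintiff's legal incapacity from October 7, 2018 to April 13, 2019 tolled the period for 188 days, extending the deadline to September 6, 2021.
The period was tolled for 211 days by the pending criminal prosecution (August 15, 2021 to March 14, 2022), pushing the deadline to April 5, 2022.
Nothing else in the chronology tolls or restarts the period.
The March 27, 2022 filing precedes the April 5, 2022 deadline; the claim is timely.

TIMELY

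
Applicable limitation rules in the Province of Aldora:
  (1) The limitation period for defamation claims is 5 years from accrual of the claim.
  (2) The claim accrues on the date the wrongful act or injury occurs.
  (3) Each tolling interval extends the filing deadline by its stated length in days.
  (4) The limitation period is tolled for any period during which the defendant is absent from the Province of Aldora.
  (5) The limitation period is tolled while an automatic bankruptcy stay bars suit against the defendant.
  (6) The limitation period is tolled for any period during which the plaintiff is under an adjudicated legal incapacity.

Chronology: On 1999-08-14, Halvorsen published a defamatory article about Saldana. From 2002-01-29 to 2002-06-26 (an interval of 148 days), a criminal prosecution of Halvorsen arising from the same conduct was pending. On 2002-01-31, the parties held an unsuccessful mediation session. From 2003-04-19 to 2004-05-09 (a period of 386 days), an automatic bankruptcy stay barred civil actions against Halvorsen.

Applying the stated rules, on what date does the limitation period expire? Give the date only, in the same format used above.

2005-09-04

The claim accrued on 1999-08-14, the date of the act.
The untolled deadline — 5 years after 1999-08-14 — is 2004-08-14.
The period was tolled for 386 days by the automatic bankruptcy stay (2003-04-19 to 2004-05-09), pushing the deadline to 2005-09-04.
No stated provision tolls the period for a criminal prosecution, so the interval from 2002-01-29 to 2002-06-26 has no effect on the deadline.
The other events in the timeline have no effect on the limitation period under the stated rules.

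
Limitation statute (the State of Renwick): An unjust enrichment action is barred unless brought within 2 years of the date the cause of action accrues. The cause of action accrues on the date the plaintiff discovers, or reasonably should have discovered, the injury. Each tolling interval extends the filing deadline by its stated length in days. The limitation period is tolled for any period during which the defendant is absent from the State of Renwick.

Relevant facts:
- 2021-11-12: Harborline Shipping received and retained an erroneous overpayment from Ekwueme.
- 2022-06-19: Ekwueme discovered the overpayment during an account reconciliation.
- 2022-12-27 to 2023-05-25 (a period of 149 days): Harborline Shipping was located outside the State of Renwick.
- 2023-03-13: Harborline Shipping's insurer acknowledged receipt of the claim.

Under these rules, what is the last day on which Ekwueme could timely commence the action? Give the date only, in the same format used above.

The claim did not accrue until Ekwueme discovered the injury on 2022-06-19; the 2021-11-12 act date does not start the clock under the stated rule.
2 years from 2022-06-19 is 2024-06-19.
The defendant's absence from the jurisdiction from 2022-12-27 to 2023-05-25 tolled the period for 149 days, extending the deadline to 2024-11-15.
The other events in the timeline have no effect on the limitation period under the stated rules.

2024-11-15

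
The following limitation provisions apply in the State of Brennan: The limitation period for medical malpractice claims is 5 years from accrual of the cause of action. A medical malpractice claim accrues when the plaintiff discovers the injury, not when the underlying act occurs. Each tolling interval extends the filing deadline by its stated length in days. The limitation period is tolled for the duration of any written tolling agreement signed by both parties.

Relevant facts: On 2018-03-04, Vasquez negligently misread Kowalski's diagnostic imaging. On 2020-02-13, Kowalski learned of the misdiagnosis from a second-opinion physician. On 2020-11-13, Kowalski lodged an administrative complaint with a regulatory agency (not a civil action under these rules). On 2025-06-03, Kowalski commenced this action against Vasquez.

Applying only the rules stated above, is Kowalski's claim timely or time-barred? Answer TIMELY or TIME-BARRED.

TIME-BARRED

The claim did not accrue until Kowalski discovered the injury on 2020-02-13; the 2018-03-04 act date does not start the clock under the stated rule.
5 years from 2020-02-13 is 2025-02-13.
None of the other events listed affects the running of the period under the stated rules.
Filing on 2025-06-03 missed the 2025-02-13 deadline — the action is time-barred.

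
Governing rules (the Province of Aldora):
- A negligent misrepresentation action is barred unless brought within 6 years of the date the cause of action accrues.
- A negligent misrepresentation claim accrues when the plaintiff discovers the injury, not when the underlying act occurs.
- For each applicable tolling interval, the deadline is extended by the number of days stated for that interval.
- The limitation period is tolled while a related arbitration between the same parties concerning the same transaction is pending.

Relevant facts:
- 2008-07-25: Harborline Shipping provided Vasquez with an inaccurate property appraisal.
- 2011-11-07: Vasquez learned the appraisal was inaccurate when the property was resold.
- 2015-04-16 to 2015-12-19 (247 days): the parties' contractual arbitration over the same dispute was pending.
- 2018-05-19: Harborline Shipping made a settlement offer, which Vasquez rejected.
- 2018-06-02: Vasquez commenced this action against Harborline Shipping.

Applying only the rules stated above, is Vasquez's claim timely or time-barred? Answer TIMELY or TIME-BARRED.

TIMELY

Accrual is tied to discovery, so the period began on 2011-11-07 rather than on 2008-07-25 when the act occurred.
Adding the 6 years base period to 2011-11-07 gives a deadline of 2017-11-07, before any tolling.
The pending related arbitration from 2015-04-16 to 2015-12-19 tolled the period for 247 days, extending the deadline to 2018-07-12.
Nothing else in the chronology tolls or restarts the period.
Filing on 2018-06-02 beat the 2018-07-12 deadline — the action is timely.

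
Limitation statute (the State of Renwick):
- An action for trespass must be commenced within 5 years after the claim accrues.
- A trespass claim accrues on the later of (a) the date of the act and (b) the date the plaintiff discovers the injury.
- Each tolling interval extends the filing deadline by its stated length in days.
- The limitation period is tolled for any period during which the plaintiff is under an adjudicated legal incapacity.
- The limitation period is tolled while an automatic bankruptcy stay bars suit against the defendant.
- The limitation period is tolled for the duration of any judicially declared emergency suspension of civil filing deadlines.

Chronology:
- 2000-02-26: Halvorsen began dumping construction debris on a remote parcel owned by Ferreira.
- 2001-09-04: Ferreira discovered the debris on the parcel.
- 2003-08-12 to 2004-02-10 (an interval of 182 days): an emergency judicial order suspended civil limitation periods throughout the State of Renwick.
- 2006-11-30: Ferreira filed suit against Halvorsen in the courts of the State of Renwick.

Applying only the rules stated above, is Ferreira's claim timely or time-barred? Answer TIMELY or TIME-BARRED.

Taking the later of the act (2000-02-26) and discovery (2001-09-04), the claim accrued on 2001-09-04.
5 years from 2001-09-04 is 2006-09-04.
The period was tolled for 182 days by the emergency suspension of filing deadlines (2003-08-12 to 2004-02-10), pushing the deadline to 2007-03-05.
The 2006-11-30 filing precedes the 2007-03-05 deadline; the claim is timely.

TIMELY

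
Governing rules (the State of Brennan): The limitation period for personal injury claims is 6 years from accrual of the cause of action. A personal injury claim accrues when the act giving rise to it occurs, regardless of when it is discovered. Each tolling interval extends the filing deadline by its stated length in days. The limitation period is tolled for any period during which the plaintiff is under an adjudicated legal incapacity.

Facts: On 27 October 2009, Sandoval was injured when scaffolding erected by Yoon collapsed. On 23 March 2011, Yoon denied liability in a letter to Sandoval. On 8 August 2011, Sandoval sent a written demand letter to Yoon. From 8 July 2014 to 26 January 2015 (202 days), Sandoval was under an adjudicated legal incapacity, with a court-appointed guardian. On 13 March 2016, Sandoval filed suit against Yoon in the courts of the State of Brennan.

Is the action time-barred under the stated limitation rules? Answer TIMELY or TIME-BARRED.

TIMELY

The claim accrued on 27 October 2009, when the wrongful act occurred.
6 years from 27 October 2009 is 27 October 2015.
The plaintiff's legal incapacity from 8 July 2014 to 26 January 2015 tolled the period for 202 days, extending the deadline to 16 May 2016.
None of the other events listed affects the running of the period under the stated rules.
Sandoval filed on 13 March 2016, before the 16 May 2016 deadline, so the action is timely.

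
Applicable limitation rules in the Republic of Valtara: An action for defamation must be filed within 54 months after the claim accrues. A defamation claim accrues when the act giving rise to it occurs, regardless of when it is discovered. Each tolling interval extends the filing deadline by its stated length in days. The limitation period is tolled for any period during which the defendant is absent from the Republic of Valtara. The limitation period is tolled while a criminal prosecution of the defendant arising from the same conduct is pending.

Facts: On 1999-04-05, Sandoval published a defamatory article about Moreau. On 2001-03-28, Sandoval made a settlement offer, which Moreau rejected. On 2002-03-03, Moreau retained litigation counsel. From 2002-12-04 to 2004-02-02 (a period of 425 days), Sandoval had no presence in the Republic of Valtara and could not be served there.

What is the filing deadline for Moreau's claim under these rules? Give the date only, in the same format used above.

The claim accrued on 1999-04-05, the date of the act.
The untolled deadline — 54 months after 1999-04-05 — is 2003-10-05.
The period was tolled for 425 days by the defendant's absence from the jurisdiction (2002-12-04 to 2004-02-02), pushing the deadline to 2004-12-03.
The other events in the timeline have no effect on the limitation period under the stated rules.

2004-12-03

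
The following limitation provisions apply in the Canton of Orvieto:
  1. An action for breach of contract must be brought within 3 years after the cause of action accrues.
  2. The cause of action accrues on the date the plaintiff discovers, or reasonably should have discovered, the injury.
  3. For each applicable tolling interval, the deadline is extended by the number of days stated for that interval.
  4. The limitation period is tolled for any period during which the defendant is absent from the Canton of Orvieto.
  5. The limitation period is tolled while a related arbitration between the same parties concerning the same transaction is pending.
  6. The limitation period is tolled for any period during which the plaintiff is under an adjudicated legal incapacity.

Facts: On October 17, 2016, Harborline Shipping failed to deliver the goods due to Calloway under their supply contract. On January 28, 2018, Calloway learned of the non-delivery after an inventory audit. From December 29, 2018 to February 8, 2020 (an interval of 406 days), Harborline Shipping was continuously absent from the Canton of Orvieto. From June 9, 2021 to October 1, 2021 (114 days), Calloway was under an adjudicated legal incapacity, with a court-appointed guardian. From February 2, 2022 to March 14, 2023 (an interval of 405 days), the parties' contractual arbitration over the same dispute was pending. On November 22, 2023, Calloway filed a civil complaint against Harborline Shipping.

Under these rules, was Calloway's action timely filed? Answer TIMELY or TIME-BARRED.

TIME-BARRED

Accrual is tied to discovery, so the period began on January 28, 2018 rather than on October 17, 2016 when the act occurred.
3 years from January 28, 2018 is January 28, 2021.
Because the defendant's absence from the jurisdiction ran from December 29, 2018 to February 8, 2020, the deadline is extended by 406 days to March 10, 2022.
The plaintiff's legal incapacity from June 9, 2021 to October 1, 2021 tolled the period for 114 days, extending the deadline to July 2, 2022.
Because the pending related arbitration ran from February 2, 2022 to March 14, 2023, the deadline is extended by 405 days to August 11, 2023.
Filing on November 22, 2023 missed the August 11, 2023 deadline — the action is time-barred.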